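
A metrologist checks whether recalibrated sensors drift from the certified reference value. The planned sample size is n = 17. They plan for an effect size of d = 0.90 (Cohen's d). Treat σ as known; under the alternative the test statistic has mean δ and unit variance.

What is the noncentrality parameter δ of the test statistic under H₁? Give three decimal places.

δ ≈ 3.711

The noncentrality parameter scales effect size by the design's sample-size factor: δ = d·√n = 0.90 × √17 = 3.7108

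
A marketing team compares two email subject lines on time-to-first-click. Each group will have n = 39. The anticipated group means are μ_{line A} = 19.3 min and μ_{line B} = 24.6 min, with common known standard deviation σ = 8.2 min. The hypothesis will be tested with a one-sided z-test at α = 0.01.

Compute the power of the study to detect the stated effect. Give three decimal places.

Power ≈ 0.701

Standardized effect: d = |μ_{line A} − μ_{line B}| / σ = |19.3 − 24.6| / 8.2 = 0.6463
Noncentrality parameter: δ = d·√(n/2) = 0.6463 × √(39/2) = 2.8542
One-sided α = 0.01 → critical value z_{0.01} = 2.326.
Power = P(Z > 2.326 − δ) = Φ(0.528) = 0.7012.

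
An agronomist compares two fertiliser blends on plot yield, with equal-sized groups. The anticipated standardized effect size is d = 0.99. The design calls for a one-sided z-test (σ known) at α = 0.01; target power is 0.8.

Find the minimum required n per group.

n = 21 per group

For power 0.8 need Φ(δ − z_{0.01}) = 0.8, so δ = z_{0.01} + z_{0.20} = 2.326 + 0.842 = 3.168.
δ = d·√(n/2) ⇒ n = 2(δ/d)² = 2 × (3.168 / 0.99)² = 20.48.
Round up to the next whole unit.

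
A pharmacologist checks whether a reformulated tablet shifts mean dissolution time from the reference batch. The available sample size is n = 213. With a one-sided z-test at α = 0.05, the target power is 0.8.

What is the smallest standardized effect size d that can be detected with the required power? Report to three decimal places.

Required noncentrality: δ = z_{0.05} + z_{0.20} = 1.645 + 0.842 = 2.486.
δ = d·√n ⇒ d = δ/√n = 2.486/√213 = 0.1704.

d ≈ 0.170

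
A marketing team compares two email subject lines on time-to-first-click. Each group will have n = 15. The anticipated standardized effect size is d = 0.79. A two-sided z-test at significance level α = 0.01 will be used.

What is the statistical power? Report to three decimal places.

Power ≈ 0.340

Noncentrality parameter: δ = d·√(n/2) = 0.79 × √(15/2) = 2.1635
Two-sided α = 0.01 → critical value z_{0.005} = 2.576.
Power = Φ(δ − 2.576) + Φ(−δ − 2.576) = Φ(-0.412) + Φ(-4.739) = 0.3401 + 0.0000 = 0.3401.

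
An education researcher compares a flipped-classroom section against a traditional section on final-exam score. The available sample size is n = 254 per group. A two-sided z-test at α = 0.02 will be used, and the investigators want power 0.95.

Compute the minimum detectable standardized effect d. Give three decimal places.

d ≈ 0.352

Required noncentrality: δ = z_{0.01} + z_{0.05} = 2.326 + 1.645 = 3.971.
(The second rejection-region term Φ(−δ − z_{α/2}) is negligible and dropped.)
δ = d·√(n/2) ⇒ d = δ/√(n/2) = 3.971/√(254/2) = 0.3524.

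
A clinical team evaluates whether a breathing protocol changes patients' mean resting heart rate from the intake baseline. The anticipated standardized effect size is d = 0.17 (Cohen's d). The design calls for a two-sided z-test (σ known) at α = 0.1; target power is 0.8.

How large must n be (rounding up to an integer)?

Set Φ(δ − 1.645) = 0.8; then δ − 1.645 = Φ⁻¹(0.8) = 0.842, giving δ = 2.486.
(Ignoring the negligible lower-tail rejection probability gives the usual closed-form inversion.)
δ = d·√n ⇒ n = (δ/d)² = (2.486 / 0.17)² = 213.93.
Rounding up, n = 214.

n = 214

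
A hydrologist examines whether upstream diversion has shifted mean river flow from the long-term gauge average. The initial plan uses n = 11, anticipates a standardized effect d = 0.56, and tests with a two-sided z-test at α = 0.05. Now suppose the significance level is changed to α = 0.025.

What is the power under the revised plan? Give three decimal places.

Power ≈ 0.350

δ = d·√n = 0.56 × √11 = 1.8573 (unchanged). New critical value: z_{0.0125} = 2.241.
Revised power = Φ(δ − 2.241) + Φ(−δ − 2.241) = Φ(-0.384) + Φ(-4.099) = 0.3505 + 0.0000 = 0.3505.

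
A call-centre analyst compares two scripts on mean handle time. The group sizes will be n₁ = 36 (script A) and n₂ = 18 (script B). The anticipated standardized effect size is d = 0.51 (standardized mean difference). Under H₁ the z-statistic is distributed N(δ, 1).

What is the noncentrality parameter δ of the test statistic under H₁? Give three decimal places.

δ ≈ 1.767

δ = d / √(1/n₁ + 1/n₂) = 0.51 / √(1/36 + 1/18) = 1.7667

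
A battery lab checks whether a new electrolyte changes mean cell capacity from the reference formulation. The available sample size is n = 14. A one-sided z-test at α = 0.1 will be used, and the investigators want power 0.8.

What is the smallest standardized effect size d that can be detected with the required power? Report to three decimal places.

d ≈ 0.567

Required noncentrality: δ = z_{0.1} + z_{0.20} = 1.282 + 0.842 = 2.123.
δ = d·√n ⇒ d = δ/√n = 2.123/√14 = 0.5674.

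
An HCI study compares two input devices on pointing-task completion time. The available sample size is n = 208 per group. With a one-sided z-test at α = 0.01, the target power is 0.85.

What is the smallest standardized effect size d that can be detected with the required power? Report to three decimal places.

Required noncentrality: δ = z_{0.01} + z_{0.15} = 2.326 + 1.036 = 3.363.
δ = d·√(n/2) ⇒ d = δ/√(n/2) = 3.363/√(208/2) = 0.3297.

d ≈ 0.330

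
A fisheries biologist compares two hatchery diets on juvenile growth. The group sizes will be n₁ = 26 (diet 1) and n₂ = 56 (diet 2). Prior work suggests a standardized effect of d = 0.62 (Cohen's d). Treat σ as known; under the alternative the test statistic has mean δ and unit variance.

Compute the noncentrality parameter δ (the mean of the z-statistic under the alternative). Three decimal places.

The noncentrality parameter scales effect size by the design's sample-size factor: δ = d / √(1/n₁ + 1/n₂) = 0.62 / √(1/26 + 1/56) = 2.6126

δ ≈ 2.613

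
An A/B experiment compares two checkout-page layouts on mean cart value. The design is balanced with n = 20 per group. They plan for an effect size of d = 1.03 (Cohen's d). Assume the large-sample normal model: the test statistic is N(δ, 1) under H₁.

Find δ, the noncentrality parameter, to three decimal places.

δ ≈ 3.257

The noncentrality parameter scales effect size by the design's sample-size factor: δ = d·√(n/2) = 1.03 × √(20/2) = 3.2571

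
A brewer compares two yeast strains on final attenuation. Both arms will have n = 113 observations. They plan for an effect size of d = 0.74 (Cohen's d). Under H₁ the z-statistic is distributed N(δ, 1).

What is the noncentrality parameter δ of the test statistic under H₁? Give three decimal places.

δ ≈ 5.562

δ = d·√(n/2) = 0.74 × √(113/2) = 5.5623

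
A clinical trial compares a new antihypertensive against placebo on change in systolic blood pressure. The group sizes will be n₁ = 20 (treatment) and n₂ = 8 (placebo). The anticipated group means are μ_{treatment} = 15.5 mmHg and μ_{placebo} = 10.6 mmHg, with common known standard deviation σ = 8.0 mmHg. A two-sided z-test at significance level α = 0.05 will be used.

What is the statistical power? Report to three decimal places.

Power ≈ 0.310

Standardized effect: d = |μ_{treatment} − μ_{placebo}| / σ = |15.5 − 10.6| / 8.0 = 0.6125
Noncentrality parameter: λ = d / √(1/n₁ + 1/n₂) = 0.6125 / √(1/20 + 1/8) = 1.4642
Critical value for a two-sided test at α = 0.05: z_{α/2} = 1.960.
Power = Φ(λ − 1.960) + Φ(−λ − 1.960) = Φ(-0.496) + Φ(-3.424) = 0.3100 + 0.0003 = 0.3103.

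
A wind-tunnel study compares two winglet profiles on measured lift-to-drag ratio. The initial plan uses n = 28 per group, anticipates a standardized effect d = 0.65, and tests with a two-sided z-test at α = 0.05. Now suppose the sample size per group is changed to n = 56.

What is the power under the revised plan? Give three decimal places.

With n = 56 per group: δ = d·√(n/2) = 0.65 × √(56/2) = 3.4395. Critical value z_{0.025} = 1.960.
Revised power = Φ(δ − 1.960) + Φ(−δ − 1.960) = Φ(1.480) + Φ(-5.399) = 0.9305 + 0.0000 = 0.9305.

Power ≈ 0.930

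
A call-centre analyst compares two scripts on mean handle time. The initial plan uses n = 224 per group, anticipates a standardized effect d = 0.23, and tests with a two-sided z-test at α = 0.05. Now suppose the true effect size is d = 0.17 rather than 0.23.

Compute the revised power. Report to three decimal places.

Power ≈ 0.436

With d = 0.17: δ = d·√(n/2) = 0.17 × √(224/2) = 1.7991. Critical value z_{0.025} = 1.960.
Revised power = Φ(δ − 1.960) + Φ(−δ − 1.960) = Φ(-0.161) + Φ(-3.759) = 0.4361 + 0.0001 = 0.4362.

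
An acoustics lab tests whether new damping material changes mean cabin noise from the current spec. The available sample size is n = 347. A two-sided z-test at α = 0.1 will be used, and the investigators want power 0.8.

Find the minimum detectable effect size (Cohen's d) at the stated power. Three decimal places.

Required noncentrality: δ = z_{0.05} + z_{0.20} = 1.645 + 0.842 = 2.486.
(Lower-tail contribution to power is negligible for δ > 0.)
δ = d·√n ⇒ d = δ/√n = 2.486/√347 = 0.1335.

d ≈ 0.133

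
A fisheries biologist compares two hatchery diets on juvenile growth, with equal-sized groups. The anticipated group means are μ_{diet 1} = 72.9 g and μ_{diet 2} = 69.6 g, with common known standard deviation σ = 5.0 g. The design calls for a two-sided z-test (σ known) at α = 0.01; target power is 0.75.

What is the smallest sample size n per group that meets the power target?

n = 49 per group

Standardized effect: d = |μ_{diet 1} − μ_{diet 2}| / σ = |72.9 − 69.6| / 5.0 = 0.6600
Set Φ(δ − 2.576) = 0.75; then δ − 2.576 = Φ⁻¹(0.75) = 0.674, giving δ = 3.250.
(Ignoring the negligible lower-tail rejection probability gives the usual closed-form inversion.)
δ = d·√(n/2) ⇒ n = 2(δ/d)² = 2 × (3.250 / 0.6600)² = 48.51.
Rounding up, n = 49 per group.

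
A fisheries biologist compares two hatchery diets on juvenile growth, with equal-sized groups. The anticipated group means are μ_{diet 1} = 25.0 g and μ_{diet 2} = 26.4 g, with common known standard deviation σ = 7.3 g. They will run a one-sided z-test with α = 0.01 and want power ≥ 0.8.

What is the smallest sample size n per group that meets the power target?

Standardized effect: d = |μ_{diet 1} − μ_{diet 2}| / σ = |25.0 − 26.4| / 7.3 = 0.1918
Set Φ(δ − 2.326) = 0.8; then δ − 2.326 = Φ⁻¹(0.8) = 0.842, giving δ = 3.168.
δ = d·√(n/2) ⇒ n = 2(δ/d)² = 2 × (3.168 / 0.1918)² = 545.73.
Round up to the next whole unit.

n = 546 per group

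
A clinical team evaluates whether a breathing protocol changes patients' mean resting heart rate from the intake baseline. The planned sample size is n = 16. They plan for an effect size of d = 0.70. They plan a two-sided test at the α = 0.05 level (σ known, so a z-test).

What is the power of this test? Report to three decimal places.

Power ≈ 0.800

Noncentrality parameter: δ = d·√n = 0.70 × √16 = 2.8000
Critical value for a two-sided test at α = 0.05: z_{α/2} = 1.960.
Power = Φ(δ − 1.960) + Φ(−δ − 1.960) = Φ(0.840) + Φ(-4.760) = 0.7996 + 0.0000 = 0.7996.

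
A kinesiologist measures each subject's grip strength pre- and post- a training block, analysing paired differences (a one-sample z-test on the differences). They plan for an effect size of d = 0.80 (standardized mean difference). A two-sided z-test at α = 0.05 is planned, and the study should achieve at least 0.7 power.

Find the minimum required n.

For power 0.7 need Φ(δ − z_{0.025}) = 0.7, so δ = z_{0.025} + z_{0.30} = 1.960 + 0.524 = 2.484.
(For δ > 0 the lower-tail rejection region contributes negligibly to power, so the one-term inversion is standard.)
δ = d·√n ⇒ n = (δ/d)² = (2.484 / 0.80)² = 9.64.
Round up to the next whole unit.

n = 10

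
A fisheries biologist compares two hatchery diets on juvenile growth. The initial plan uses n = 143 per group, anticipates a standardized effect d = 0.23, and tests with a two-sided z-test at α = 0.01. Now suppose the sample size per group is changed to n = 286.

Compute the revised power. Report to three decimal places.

Power ≈ 0.569

With n = 286 per group: δ = d·√(n/2) = 0.23 × √(286/2) = 2.7504. Critical value z_{0.005} = 2.576.
Revised power = Φ(δ − 2.576) + Φ(−δ − 2.576) = Φ(0.175) + Φ(-5.326) = 0.5693 + 0.0000 = 0.5693.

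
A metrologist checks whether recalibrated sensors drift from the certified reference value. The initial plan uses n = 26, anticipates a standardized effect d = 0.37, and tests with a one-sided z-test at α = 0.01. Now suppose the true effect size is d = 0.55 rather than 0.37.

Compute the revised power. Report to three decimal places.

With d = 0.55: δ = d·√n = 0.55 × √26 = 2.8045. Critical value z_{0.01} = 2.326.
Revised power = Φ(δ − 2.326) = Φ(0.478) = 0.6837.

Power ≈ 0.684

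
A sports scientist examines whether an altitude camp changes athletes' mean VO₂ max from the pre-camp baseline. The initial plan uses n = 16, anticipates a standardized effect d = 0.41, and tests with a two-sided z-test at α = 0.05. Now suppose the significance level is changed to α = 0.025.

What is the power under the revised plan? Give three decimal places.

Power ≈ 0.274

δ = d·√n = 0.41 × √16 = 1.6400 (unchanged). New critical value: z_{0.0125} = 2.241.
Revised power = Φ(δ − 2.241) + Φ(−δ − 2.241) = Φ(-0.601) + Φ(-3.881) = 0.2738 + 0.0001 = 0.2738.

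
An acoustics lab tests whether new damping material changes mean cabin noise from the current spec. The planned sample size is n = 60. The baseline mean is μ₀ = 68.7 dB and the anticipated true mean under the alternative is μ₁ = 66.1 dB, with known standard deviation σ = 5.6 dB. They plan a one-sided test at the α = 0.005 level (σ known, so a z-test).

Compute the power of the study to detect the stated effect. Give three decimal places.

Standardized effect: d = |μ₁ − μ₀| / σ = |66.1 − 68.7| / 5.6 = 0.4643
Noncentrality parameter: δ = d·√n = 0.4643 × √60 = 3.5963
Critical value for a one-sided test at α = 0.005: z_α = 2.576.
Power = Φ(δ − 2.576) = Φ(1.021) = 0.8463.

Power ≈ 0.846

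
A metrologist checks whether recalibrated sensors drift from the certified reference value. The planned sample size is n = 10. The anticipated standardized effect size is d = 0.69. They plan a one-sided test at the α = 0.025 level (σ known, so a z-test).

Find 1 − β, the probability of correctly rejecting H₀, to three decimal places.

Noncentrality parameter: δ = d·√n = 0.69 × √10 = 2.1820
One-sided α = 0.025 → critical value z_{0.025} = 1.960.
Power = Φ(δ − 1.960) = Φ(0.222) = 0.5878.

Power ≈ 0.588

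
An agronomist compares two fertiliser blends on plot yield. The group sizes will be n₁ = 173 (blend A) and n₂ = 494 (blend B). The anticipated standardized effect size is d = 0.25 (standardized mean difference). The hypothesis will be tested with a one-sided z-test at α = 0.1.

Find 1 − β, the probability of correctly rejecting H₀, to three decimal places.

Noncentrality parameter: δ = d / √(1/n₁ + 1/n₂) = 0.25 / √(1/173 + 1/494) = 2.8299
One-sided α = 0.1 → critical value z_{0.1} = 1.282.
Power = P(Z > 1.282 − δ) = Φ(1.548) = 0.9392.

Power ≈ 0.939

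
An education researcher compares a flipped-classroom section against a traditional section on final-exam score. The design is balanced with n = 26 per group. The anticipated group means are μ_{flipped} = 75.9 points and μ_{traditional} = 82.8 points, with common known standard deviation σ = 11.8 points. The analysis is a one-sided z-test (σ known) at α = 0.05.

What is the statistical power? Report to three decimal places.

Power ≈ 0.678

Standardized effect: d = |μ_{flipped} − μ_{traditional}| / σ = |75.9 − 82.8| / 11.8 = 0.5847
Noncentrality parameter: δ = d·√(n/2) = 0.5847 × √(26/2) = 2.1083
One-sided α = 0.05 → critical value z_{0.05} = 1.645.
Power = P(Z > 1.645 − δ) = Φ(0.463) = 0.6785.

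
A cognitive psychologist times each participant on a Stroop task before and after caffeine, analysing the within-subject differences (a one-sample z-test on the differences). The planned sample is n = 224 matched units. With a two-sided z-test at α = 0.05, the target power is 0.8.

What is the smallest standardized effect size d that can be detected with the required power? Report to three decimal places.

Required noncentrality: δ = z_{0.025} + z_{0.20} = 1.960 + 0.842 = 2.802.
(Lower-tail contribution to power is negligible for δ > 0.)
δ = d·√n ⇒ d = δ/√n = 2.802/√224 = 0.1872.

d ≈ 0.187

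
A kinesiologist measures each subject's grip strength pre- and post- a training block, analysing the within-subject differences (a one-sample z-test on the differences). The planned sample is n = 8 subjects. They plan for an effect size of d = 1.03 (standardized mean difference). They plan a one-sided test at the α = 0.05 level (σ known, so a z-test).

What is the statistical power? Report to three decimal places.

Noncentrality parameter: δ = d·√n = 1.03 × √8 = 2.9133
Critical value for a one-sided test at α = 0.05: z_α = 1.645.
Power = Φ(δ − 1.645) = Φ(1.268) = 0.8977.

Power ≈ 0.898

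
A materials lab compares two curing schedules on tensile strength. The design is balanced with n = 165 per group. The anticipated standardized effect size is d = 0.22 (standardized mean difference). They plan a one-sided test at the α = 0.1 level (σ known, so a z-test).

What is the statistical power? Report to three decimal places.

Noncentrality parameter: δ = d·√(n/2) = 0.22 × √(165/2) = 1.9982
One-sided α = 0.1 → critical value z_{0.1} = 1.282.
Power = Φ(δ − 1.282) = Φ(0.717) = 0.7632.

Power ≈ 0.763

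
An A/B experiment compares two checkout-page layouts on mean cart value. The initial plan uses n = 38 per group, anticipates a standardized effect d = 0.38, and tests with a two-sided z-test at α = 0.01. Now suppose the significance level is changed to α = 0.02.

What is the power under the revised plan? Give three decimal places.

δ = d·√(n/2) = 0.38 × √(38/2) = 1.6564 (unchanged). New critical value: z_{0.01} = 2.326.
Revised power = Φ(δ − 2.326) + Φ(−δ − 2.326) = Φ(-0.670) + Φ(-3.983) = 0.2514 + 0.0000 = 0.2515.

Power ≈ 0.251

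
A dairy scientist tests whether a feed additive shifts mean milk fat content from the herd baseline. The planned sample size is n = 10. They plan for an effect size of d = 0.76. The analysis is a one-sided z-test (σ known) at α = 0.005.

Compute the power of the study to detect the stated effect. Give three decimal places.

Power ≈ 0.432

Noncentrality parameter: δ = d·√n = 0.76 × √10 = 2.4033
Critical value for a one-sided test at α = 0.005: z_α = 2.576.
Power = P(Z > 2.576 − δ) = Φ(-0.172) = 0.4315.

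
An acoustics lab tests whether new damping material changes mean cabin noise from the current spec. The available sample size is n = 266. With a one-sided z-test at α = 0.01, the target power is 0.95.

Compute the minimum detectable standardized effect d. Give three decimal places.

d ≈ 0.243

Need Φ(δ − 2.326) = 0.95, so δ = 2.326 + 1.645 = 3.971.
δ = d·√n ⇒ d = δ/√n = 3.971/√266 = 0.2435.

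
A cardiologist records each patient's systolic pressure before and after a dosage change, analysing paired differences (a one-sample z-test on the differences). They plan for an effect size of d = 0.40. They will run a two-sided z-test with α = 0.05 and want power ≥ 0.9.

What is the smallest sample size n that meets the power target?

n = 66

Set Φ(δ − 1.960) = 0.9; then δ − 1.960 = Φ⁻¹(0.9) = 1.282, giving δ = 3.242.
(For δ > 0 the lower-tail rejection region contributes negligibly to power, so the one-term inversion is standard.)
δ = d·√n ⇒ n = (δ/d)² = (3.242 / 0.40)² = 65.67.
Round up to the next whole unit.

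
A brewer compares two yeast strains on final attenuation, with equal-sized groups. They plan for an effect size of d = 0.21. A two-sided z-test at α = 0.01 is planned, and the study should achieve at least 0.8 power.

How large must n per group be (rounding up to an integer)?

Set Φ(δ − 2.576) = 0.8; then δ − 2.576 = Φ⁻¹(0.8) = 0.842, giving δ = 3.417.
(Ignoring the negligible lower-tail rejection probability gives the usual closed-form inversion.)
δ = d·√(n/2) ⇒ n = 2(δ/d)² = 2 × (3.417 / 0.21)² = 529.66.
Rounding up, n = 530 per group.

n = 530 per group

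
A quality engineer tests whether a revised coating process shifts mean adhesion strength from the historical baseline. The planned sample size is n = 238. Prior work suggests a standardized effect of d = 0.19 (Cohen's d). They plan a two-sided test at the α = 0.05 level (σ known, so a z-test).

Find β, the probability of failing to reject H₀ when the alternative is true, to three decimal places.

Noncentrality parameter: λ = d·√n = 0.19 × √238 = 2.9312
Critical value for a two-sided test at α = 0.05: z_{α/2} = 1.960.
Power = Φ(λ − 1.960) + Φ(−λ − 1.960) = Φ(0.971) + Φ(-4.891) = 0.8343 + 0.0000 = 0.8343.
Type II error: β = 1 − power = 1 − 0.8343 = 0.1657.

β ≈ 0.166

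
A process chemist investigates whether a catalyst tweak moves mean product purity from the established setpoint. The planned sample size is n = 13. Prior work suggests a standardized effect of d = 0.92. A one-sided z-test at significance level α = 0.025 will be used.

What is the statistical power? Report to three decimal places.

Power ≈ 0.913

Noncentrality parameter: δ = d·√n = 0.92 × √13 = 3.3171
One-sided α = 0.025 → critical value z_{0.025} = 1.960.
Power = P(Z > 1.960 − δ) = Φ(1.357) = 0.9126.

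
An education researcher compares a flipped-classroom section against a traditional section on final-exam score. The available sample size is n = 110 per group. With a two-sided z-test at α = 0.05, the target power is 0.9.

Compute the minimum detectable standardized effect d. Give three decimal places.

d ≈ 0.437

Need Φ(δ − 1.960) = 0.9, so δ = 1.960 + 1.282 = 3.242.
(Lower-tail contribution to power is negligible for δ > 0.)
δ = d·√(n/2) ⇒ d = δ/√(n/2) = 3.242/√(110/2) = 0.4371.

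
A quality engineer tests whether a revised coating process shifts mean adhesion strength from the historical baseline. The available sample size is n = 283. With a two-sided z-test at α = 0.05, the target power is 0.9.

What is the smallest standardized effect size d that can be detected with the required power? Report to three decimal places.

Required noncentrality: δ = z_{0.025} + z_{0.10} = 1.960 + 1.282 = 3.242.
(Lower-tail contribution to power is negligible for δ > 0.)
δ = d·√n ⇒ d = δ/√n = 3.242/√283 = 0.1927.

d ≈ 0.193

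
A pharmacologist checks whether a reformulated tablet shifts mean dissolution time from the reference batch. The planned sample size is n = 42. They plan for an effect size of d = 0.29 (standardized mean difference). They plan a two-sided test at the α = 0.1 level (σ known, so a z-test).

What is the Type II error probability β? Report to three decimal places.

Noncentrality parameter: λ = d·√n = 0.29 × √42 = 1.8794
Two-sided α = 0.1 → critical value z_{0.05} = 1.645.
Power = Φ(λ − 1.645) + Φ(−λ − 1.645) = Φ(0.235) + Φ(-3.524) = 0.5927 + 0.0002 = 0.5929.
Type II error: β = 1 − power = 1 − 0.5929 = 0.4071.

β ≈ 0.407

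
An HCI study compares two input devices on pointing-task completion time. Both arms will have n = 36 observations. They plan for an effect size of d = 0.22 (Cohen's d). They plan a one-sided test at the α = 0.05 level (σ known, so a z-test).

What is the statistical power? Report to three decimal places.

Power ≈ 0.238

Noncentrality parameter: δ = d·√(n/2) = 0.22 × √(36/2) = 0.9334
Critical value for a one-sided test at α = 0.05: z_α = 1.645.
Power = P(Z > 1.645 − δ) = Φ(-0.711) = 0.2384.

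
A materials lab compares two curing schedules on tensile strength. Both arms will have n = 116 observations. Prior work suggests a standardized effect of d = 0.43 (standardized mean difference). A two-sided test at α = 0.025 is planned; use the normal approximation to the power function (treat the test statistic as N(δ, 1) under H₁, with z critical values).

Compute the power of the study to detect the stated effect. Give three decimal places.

Noncentrality parameter: δ = d·√(n/2) = 0.43 × √(116/2) = 3.2748
Two-sided α = 0.025 → critical value z_{0.0125} = 2.241.
Power = Φ(δ − 2.241) + Φ(−δ − 2.241) = Φ(1.033) + Φ(-5.516) = 0.8493 + 0.0000 = 0.8493.

Power ≈ 0.849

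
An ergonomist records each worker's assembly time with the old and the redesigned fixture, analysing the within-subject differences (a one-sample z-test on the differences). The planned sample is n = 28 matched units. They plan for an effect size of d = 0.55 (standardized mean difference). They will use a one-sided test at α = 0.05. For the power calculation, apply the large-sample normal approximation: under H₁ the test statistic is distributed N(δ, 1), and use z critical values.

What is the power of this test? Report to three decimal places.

Noncentrality parameter: δ = d·√n = 0.55 × √28 = 2.9103
One-sided α = 0.05 → critical value z_{0.05} = 1.645.
Power = P(Z > 1.645 − δ) = Φ(1.265) = 0.8971.

Power ≈ 0.897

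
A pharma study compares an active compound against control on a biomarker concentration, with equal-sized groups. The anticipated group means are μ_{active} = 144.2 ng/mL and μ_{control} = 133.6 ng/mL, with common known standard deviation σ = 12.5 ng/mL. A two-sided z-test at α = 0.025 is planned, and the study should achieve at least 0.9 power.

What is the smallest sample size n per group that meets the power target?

Standardized effect: d = |μ_{active} − μ_{control}| / σ = |144.2 − 133.6| / 12.5 = 0.8480
For power 0.9 need Φ(δ − z_{0.0125}) = 0.9, so δ = z_{0.0125} + z_{0.10} = 2.241 + 1.282 = 3.523.
(For δ > 0 the lower-tail rejection region contributes negligibly to power, so the one-term inversion is standard.)
δ = d·√(n/2) ⇒ n = 2(δ/d)² = 2 × (3.523 / 0.8480)² = 34.52.
Round up to the next whole unit.

n = 35 per group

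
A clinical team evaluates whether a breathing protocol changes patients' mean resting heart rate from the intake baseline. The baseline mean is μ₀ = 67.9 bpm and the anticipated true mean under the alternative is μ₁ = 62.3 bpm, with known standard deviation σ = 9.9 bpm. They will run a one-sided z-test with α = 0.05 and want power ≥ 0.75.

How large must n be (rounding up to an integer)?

n = 17

Standardized effect: d = |μ₁ − μ₀| / σ = |62.3 − 67.9| / 9.9 = 0.5657
For power 0.75 need Φ(δ − z_{0.05}) = 0.75, so δ = z_{0.05} + z_{0.25} = 1.645 + 0.674 = 2.319.
δ = d·√n ⇒ n = (δ/d)² = (2.319 / 0.5657)² = 16.81.
Round up to the next whole unit.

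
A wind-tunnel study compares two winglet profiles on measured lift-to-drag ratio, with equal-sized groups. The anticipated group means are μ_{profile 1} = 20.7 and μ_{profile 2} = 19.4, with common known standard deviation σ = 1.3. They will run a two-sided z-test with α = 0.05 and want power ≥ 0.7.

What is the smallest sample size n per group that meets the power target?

n = 13 per group

Standardized effect: d = |μ_{profile 1} − μ_{profile 2}| / σ = |20.7 − 19.4| / 1.3 = 1.0000
Set Φ(δ − 1.960) = 0.7; then δ − 1.960 = Φ⁻¹(0.7) = 0.524, giving δ = 2.484.
(Ignoring the negligible lower-tail rejection probability gives the usual closed-form inversion.)
δ = d·√(n/2) ⇒ n = 2(δ/d)² = 2 × (2.484 / 1.0000)² = 12.34.
Round up to the next whole unit.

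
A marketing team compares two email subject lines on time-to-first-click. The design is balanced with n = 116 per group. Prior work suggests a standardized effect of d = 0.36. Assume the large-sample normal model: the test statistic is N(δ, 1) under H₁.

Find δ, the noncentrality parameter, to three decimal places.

The noncentrality parameter scales effect size by the design's sample-size factor: δ = d·√(n/2) = 0.36 × √(116/2) = 2.7417

δ ≈ 2.742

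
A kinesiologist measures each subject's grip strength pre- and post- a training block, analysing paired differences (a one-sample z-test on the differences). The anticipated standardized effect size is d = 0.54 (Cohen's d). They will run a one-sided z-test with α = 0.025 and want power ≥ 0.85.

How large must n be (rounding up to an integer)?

Set Φ(δ − 1.960) = 0.85; then δ − 1.960 = Φ⁻¹(0.85) = 1.036, giving δ = 2.996.
δ = d·√n ⇒ n = (δ/d)² = (2.996 / 0.54)² = 30.79.
Rounding up, n = 31.

n = 31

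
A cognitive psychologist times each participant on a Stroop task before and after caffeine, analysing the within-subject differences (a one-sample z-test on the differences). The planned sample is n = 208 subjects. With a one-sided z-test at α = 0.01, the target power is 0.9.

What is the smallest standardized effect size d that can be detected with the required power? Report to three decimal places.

Required noncentrality: δ = z_{0.01} + z_{0.10} = 2.326 + 1.282 = 3.608.
δ = d·√n ⇒ d = δ/√n = 3.608/√208 = 0.2502.

d ≈ 0.250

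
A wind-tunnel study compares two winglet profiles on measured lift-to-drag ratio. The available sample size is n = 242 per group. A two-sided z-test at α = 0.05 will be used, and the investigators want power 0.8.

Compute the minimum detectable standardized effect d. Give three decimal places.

Required noncentrality: δ = z_{0.025} + z_{0.20} = 1.960 + 0.842 = 2.802.
(The second rejection-region term Φ(−δ − z_{α/2}) is negligible and dropped.)
δ = d·√(n/2) ⇒ d = δ/√(n/2) = 2.802/√(242/2) = 0.2547.

d ≈ 0.255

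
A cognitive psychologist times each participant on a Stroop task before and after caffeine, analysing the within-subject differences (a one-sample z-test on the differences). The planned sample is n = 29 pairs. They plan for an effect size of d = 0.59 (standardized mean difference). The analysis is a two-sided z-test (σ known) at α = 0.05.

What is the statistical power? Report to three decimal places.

Power ≈ 0.888

Noncentrality parameter: δ = d·√n = 0.59 × √29 = 3.1772
Two-sided α = 0.05 → critical value z_{0.025} = 1.960.
Power = Φ(δ − 1.960) + Φ(−δ − 1.960) = Φ(1.217) + Φ(-5.137) = 0.8883 + 0.0000 = 0.8883.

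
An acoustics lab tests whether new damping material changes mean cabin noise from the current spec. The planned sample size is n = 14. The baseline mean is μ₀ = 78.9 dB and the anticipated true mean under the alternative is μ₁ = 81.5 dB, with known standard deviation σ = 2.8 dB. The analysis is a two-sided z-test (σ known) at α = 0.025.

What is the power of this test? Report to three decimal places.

Power ≈ 0.891

Standardized effect: d = |μ₁ − μ₀| / σ = |81.5 − 78.9| / 2.8 = 0.9286
Noncentrality parameter: δ = d·√n = 0.9286 × √14 = 3.4744
Two-sided α = 0.025 → critical value z_{0.0125} = 2.241.
Power = Φ(δ − 2.241) + Φ(−δ − 2.241) = Φ(1.233) + Φ(-5.716) = 0.8912 + 0.0000 = 0.8912.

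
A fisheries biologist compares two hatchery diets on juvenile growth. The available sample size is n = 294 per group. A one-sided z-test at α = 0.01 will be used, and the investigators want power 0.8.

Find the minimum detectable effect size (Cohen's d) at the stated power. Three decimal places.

d ≈ 0.261

Required noncentrality: δ = z_{0.01} + z_{0.20} = 2.326 + 0.842 = 3.168.
δ = d·√(n/2) ⇒ d = δ/√(n/2) = 3.168/√(294/2) = 0.2613.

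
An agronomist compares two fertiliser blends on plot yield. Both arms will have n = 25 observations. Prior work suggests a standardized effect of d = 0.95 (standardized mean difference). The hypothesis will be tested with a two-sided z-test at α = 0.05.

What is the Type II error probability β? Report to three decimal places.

β ≈ 0.081

Noncentrality parameter: λ = d·√(n/2) = 0.95 × √(25/2) = 3.3588
Two-sided α = 0.05 → critical value z_{0.025} = 1.960.
Power = Φ(λ − 1.960) + Φ(−λ − 1.960) = Φ(1.399) + Φ(-5.319) = 0.9191 + 0.0000 = 0.9191.
Type II error: β = 1 − power = 1 − 0.9191 = 0.0809.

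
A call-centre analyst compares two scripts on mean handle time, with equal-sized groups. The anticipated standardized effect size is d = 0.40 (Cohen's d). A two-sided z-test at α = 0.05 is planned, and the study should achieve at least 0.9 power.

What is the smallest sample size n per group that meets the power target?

n = 132 per group

Set Φ(δ − 1.960) = 0.9; then δ − 1.960 = Φ⁻¹(0.9) = 1.282, giving δ = 3.242.
(Ignoring the negligible lower-tail rejection probability gives the usual closed-form inversion.)
δ = d·√(n/2) ⇒ n = 2(δ/d)² = 2 × (3.242 / 0.40)² = 131.34.
Round up to the next whole unit.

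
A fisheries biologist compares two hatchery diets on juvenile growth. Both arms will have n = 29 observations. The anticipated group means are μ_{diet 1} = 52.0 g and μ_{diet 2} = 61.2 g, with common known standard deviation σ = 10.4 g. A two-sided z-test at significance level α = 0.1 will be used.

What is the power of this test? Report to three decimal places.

Standardized effect: d = |μ_{diet 1} − μ_{diet 2}| / σ = |52.0 − 61.2| / 10.4 = 0.8846
Noncentrality parameter: δ = d·√(n/2) = 0.8846 × √(29/2) = 3.3685
Two-sided α = 0.1 → critical value z_{0.05} = 1.645.
Power = Φ(δ − 1.645) + Φ(−δ − 1.645) = Φ(1.724) + Φ(-5.013) = 0.9576 + 0.0000 = 0.9576.

Power ≈ 0.958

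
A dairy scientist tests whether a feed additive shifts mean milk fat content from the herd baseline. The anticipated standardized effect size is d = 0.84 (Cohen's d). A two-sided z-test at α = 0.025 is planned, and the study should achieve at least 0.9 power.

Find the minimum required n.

Set Φ(δ − 2.241) = 0.9; then δ − 2.241 = Φ⁻¹(0.9) = 1.282, giving δ = 3.523.
(Ignoring the negligible lower-tail rejection probability gives the usual closed-form inversion.)
δ = d·√n ⇒ n = (δ/d)² = (3.523 / 0.84)² = 17.59.
Round up to the next whole unit.

n = 18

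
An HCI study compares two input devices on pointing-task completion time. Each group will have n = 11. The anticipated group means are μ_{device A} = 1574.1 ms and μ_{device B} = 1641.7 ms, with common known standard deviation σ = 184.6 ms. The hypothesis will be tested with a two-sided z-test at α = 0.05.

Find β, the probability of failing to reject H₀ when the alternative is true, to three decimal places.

β ≈ 0.862

Standardized effect: d = |μ_{device A} − μ_{device B}| / σ = |1574.1 − 1641.7| / 184.6 = 0.3662
Noncentrality parameter: δ = d·√(n/2) = 0.3662 × √(11/2) = 0.8588
Two-sided α = 0.05 → critical value z_{0.025} = 1.960.
Power = Φ(δ − 1.960) + Φ(−δ − 1.960) = Φ(-1.101) + Φ(-2.819) = 0.1354 + 0.0024 = 0.1378.
Type II error: β = 1 − power = 1 − 0.1378 = 0.8622.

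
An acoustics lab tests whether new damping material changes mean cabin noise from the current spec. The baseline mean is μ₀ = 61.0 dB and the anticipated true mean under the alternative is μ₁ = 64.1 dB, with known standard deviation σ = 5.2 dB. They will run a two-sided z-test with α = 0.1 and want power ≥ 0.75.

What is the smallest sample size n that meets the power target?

Standardized effect: d = |μ₁ − μ₀| / σ = |64.1 − 61.0| / 5.2 = 0.5962
Set Φ(δ − 1.645) = 0.75; then δ − 1.645 = Φ⁻¹(0.75) = 0.674, giving δ = 2.319.
(For δ > 0 the lower-tail rejection region contributes negligibly to power, so the one-term inversion is standard.)
δ = d·√n ⇒ n = (δ/d)² = (2.319 / 0.5962)² = 15.14.
Round up to the next whole unit.

n = 16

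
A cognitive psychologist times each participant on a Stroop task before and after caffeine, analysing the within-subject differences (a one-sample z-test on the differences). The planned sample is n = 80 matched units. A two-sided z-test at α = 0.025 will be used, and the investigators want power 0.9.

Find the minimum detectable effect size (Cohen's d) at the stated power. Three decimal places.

d ≈ 0.394

Need Φ(δ − 2.241) = 0.9, so δ = 2.241 + 1.282 = 3.523.
(Lower-tail contribution to power is negligible for δ > 0.)
δ = d·√n ⇒ d = δ/√n = 3.523/√80 = 0.3939.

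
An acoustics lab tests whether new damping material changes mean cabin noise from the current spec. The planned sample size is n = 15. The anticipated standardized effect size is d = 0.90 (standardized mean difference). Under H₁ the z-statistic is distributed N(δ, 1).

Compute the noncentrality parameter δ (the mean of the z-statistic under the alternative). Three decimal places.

δ ≈ 3.486

δ = d·√n = 0.90 × √15 = 3.4857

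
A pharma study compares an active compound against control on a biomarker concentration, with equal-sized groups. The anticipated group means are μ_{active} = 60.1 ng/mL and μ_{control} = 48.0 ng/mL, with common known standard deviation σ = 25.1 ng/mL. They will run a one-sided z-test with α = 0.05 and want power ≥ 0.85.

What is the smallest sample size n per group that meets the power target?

n = 62 per group

Standardized effect: d = |μ_{active} − μ_{control}| / σ = |60.1 − 48.0| / 25.1 = 0.4821
For power 0.85 need Φ(δ − z_{0.05}) = 0.85, so δ = z_{0.05} + z_{0.15} = 1.645 + 1.036 = 2.681.
δ = d·√(n/2) ⇒ n = 2(δ/d)² = 2 × (2.681 / 0.4821)² = 61.87.
Rounding up, n = 62 per group.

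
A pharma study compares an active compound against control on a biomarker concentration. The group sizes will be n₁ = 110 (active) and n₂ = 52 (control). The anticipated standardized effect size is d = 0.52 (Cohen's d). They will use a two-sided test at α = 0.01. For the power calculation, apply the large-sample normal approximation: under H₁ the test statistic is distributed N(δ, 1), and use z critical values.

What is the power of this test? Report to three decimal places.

Power ≈ 0.696

Noncentrality parameter: δ = d / √(1/n₁ + 1/n₂) = 0.52 / √(1/110 + 1/52) = 3.0899
Critical value for a two-sided test at α = 0.01: z_{α/2} = 2.576.
Power = Φ(δ − 2.576) + Φ(−δ − 2.576) = Φ(0.514) + Φ(-5.666) = 0.6964 + 0.0000 = 0.6964.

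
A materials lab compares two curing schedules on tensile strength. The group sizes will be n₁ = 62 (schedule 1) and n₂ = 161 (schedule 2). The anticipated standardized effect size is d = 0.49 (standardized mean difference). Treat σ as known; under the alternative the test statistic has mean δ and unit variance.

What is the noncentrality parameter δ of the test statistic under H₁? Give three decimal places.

The noncentrality parameter scales effect size by the design's sample-size factor: δ = d / √(1/n₁ + 1/n₂) = 0.49 / √(1/62 + 1/161) = 3.2783

δ ≈ 3.278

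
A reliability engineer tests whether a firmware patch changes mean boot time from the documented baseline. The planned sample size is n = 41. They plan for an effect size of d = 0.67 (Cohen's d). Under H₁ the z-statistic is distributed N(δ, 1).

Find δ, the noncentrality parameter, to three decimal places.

δ ≈ 4.290

The noncentrality parameter scales effect size by the design's sample-size factor: δ = d·√n = 0.67 × √41 = 4.2901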